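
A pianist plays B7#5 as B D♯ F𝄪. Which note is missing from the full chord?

A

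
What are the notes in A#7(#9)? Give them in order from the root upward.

A#7(#9) is a dominant seventh sharp nine built on A#.
root → A#
3rd (major 3rd) → C##
5th (perfect 5th) → E#
7th (minor 7th) → G#
9th (augmented 9th) → B##

A# C## E# G# B##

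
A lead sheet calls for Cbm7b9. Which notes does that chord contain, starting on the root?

Cbm7b9 is a minor seventh flat nine built on C♭.
Root: C♭
Minor 3rd (3rd): E𝄫
Perfect 5th (5th): G♭
Minor 7th (7th): B𝄫
Minor 9th (9th): D𝄫

C♭ E𝄫 G♭ B𝄫 D𝄫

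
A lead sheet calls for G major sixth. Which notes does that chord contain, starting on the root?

Root G, quality major sixth:
Root: G
Major 3rd (3rd): B
Perfect 5th (5th): D
Major 6th (6th): E

G, B, D, E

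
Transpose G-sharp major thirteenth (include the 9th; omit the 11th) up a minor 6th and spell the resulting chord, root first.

G♯ up a minor 6th → E. New chord: E major thirteenth.
root → E
3rd (major 3rd) → G♯
5th (perfect 5th) → B
7th (major 7th) → D♯
9th (major 9th) → F♯
13th (major 13th) → C♯

E G♯ B D♯ F♯ C♯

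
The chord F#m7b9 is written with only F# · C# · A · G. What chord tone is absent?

E

The full F#m7b9 chord is F#, A, C#, E, G.
Comparing with the voicing, the minor 7th (7th) — E — is absent.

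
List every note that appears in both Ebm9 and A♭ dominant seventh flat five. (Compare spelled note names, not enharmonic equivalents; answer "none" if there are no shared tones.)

Gb

Ebm9: Eb Gb Bb Db F
A♭ dominant seventh flat five: Ab C Ebb Gb
Common to both → Gb.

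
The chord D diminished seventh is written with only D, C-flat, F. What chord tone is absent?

The full D diminished seventh chord is D, F, A-flat, C-flat.
Comparing with the voicing, the diminished 5th (5th) — A-flat — is absent.

A-flat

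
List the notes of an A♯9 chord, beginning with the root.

A♯ – C𝄪 – E♯ – G♯ – B♯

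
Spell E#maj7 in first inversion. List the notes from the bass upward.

G##  B#  D##  E#

In root position, E#maj7 is E#–G##–B#–D##.
First inversion puts the third (G##) in the bass.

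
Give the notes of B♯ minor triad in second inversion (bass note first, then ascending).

In root position, B♯ minor triad is B-sharp–D-sharp–F-double-sharp.
Second inversion puts the fifth (F-double-sharp) in the bass.

F-double-sharp, B-sharp, D-sharp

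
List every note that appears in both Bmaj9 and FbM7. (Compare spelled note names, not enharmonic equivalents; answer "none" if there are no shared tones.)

none

Bmaj9 = B, D#, F#, A#, C#.
FbM7 = Fb, Ab, Cb, Eb.
Shared: none.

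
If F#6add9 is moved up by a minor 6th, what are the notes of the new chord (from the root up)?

D, F#, A, B, E

Transposed root: F# → D (minor 6th up). So we spell D six-nine:
D — root
F# — major 3rd
A — perfect 5th
B — major 6th
E — major 9th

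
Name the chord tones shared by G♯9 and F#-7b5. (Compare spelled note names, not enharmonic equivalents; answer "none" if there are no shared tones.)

F#

G♯9 = G#, B#, D#, F#, A#.
F#-7b5 = F#, A, C, E.
Shared: F#.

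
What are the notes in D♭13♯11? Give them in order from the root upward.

D♭  F  A♭  C♭  E♭  G  B♭

D♭13♯11 is a dominant thirteenth sharp eleven built on D♭.
Root: D♭
Major 3rd (3rd): F
Perfect 5th (5th): A♭
Minor 7th (7th): C♭
Major 9th (9th): E♭
Augmented 11th (11th): G
Major 13th (13th): B♭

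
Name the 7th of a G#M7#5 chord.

F##

G#M7#5 is built on G#; its 7th is a major 7th above the root.
A seventh above G uses the letter F, and the major 7th above G# is F##.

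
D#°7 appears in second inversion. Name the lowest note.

A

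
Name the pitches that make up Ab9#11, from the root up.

A♭, C, E♭, G♭, B♭, D

Ab9#11 is a dominant ninth sharp eleven built on A♭.
- root: A♭
- major 3rd: C
- perfect 5th: E♭
- minor 7th: G♭
- major 9th: B♭
- augmented 11th: D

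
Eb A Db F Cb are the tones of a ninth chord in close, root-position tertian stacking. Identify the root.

Stacking in thirds gives Db – F – A – Cb – Eb, so Db is the root — Db dominant ninth sharp five.

Db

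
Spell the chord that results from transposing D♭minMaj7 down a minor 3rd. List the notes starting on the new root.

Db down a minor 3rd → Bb. New chord: Bb minor-major seventh.
Bb — root
Db — minor 3rd
F — perfect 5th
A — major 7th

Bb, Db, F, A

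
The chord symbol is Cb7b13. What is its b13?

Cb7b13 is built on Cb; its 13th is a minor 13th above the root.
A sixth above C uses the letter A, and the minor 13th above Cb is Abb.

Abb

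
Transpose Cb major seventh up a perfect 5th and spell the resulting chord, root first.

G♭, B♭, D♭, F

A perfect 5th up from C♭ is G♭, so the new chord is G♭ major seventh.
G♭ — root
B♭ — major 3rd
D♭ — perfect 5th
F — major 7th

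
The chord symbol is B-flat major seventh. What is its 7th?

B-flat major seventh is built on B-flat; its 7th is a major 7th above the root.
A seventh above B uses the letter A, and the major 7th above B-flat is A.

A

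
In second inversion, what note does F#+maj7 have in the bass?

F#+maj7 = F♯–A♯–C𝄪–E♯. Second inversion → fifth in the bass = C𝄪.

C𝄪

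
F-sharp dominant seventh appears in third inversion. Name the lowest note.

E

F-sharp dominant seventh = F-sharp–A-sharp–C-sharp–E. Third inversion → seventh in the bass = E.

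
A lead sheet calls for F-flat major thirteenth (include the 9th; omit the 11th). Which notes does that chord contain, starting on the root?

F-flat – A-flat – C-flat – E-flat – G-flat – D-flat

F-flat major thirteenth: major thirteenth on F-flat.
root → F-flat
3rd (major 3rd) → A-flat
5th (perfect 5th) → C-flat
7th (major 7th) → E-flat
9th (major 9th) → G-flat
13th (major 13th) → D-flat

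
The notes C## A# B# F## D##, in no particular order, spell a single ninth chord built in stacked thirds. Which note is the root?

Arranged so that each adjacent pair is a third by letter name: B# – D## – F## – A# – C##.
The bottom of that stack, B#, is the root (this is B# dominant ninth).

B#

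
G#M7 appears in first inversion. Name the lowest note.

B♯

G#M7 = G♯–B♯–D♯–F𝄪. First inversion → third in the bass = B♯.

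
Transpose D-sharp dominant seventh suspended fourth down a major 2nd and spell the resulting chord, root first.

C-sharp – F-sharp – G-sharp – B

D-sharp down a major 2nd → C-sharp. New chord: C-sharp dominant seventh suspended fourth.
root → C-sharp
4th (perfect 4th) → F-sharp
5th (perfect 5th) → G-sharp
7th (minor 7th) → B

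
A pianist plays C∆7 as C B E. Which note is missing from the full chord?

G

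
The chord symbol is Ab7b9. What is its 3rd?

C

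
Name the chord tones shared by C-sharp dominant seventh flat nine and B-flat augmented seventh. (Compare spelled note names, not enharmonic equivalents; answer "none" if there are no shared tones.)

D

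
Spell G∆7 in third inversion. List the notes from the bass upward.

In root position, G∆7 is G–B–D–F#.
Third inversion puts the seventh (F#) in the bass.

F#, G, B, D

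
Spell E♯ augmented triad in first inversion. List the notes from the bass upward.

G-double-sharp B-double-sharp E-sharp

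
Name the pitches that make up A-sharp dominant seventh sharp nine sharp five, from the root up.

A# – C## – E## – G# – B##

A-sharp dominant seventh sharp nine sharp five is a dominant seventh sharp nine sharp five built on A#.
Root: A#
Major 3rd (3rd): C##
Augmented 5th (5th): E##
Minor 7th (7th): G#
Augmented 9th (9th): B##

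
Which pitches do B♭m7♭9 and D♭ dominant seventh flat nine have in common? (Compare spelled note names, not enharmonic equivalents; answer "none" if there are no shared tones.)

B♭m7♭9: Bb Db F Ab Cb
D♭ dominant seventh flat nine: Db F Ab Cb Ebb
Common to both → Db, F, Ab, Cb.

Db – F – Ab – Cb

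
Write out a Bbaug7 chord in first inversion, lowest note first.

D, F♯, A♭, B♭

In root position, Bbaug7 is B♭–D–F♯–A♭.
First inversion puts the third (D) in the bass.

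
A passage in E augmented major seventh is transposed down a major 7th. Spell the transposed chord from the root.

A major 7th down from E is F, so the new chord is F augmented major seventh.
root → F
3rd (major 3rd) → A
5th (augmented 5th) → C#
7th (major 7th) → E

F  A  C#  E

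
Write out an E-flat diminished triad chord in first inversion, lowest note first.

Gb, Bbb, Eb

In root position, E-flat diminished triad is Eb–Gb–Bbb.
First inversion puts the third (Gb) in the bass.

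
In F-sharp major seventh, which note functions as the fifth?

C#

F-sharp major seventh is built on F#; its 5th is a perfect 5th above the root.
A fifth above F uses the letter C, and the perfect 5th above F# is C#.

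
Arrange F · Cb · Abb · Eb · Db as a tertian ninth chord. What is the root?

Db

Stacking in thirds gives Db – F – Abb – Cb – Eb, so Db is the root — Db dominant ninth flat five.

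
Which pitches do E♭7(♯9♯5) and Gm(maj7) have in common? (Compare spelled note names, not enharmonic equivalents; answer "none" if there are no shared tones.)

E♭7(♯9♯5) = Eb, G, B, Db, F#.
Gm(maj7) = G, Bb, D, F#.
Shared: G, F#.

G, F#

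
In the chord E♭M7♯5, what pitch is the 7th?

D

E♭M7♯5 is built on Eb; its 7th is a major 7th above the root.
A seventh above E uses the letter D, and the major 7th above Eb is D.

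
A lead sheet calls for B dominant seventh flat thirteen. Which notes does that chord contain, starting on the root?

B – D# – F# – A – G

B dominant seventh flat thirteen is a dominant seventh flat thirteen built on B.
Root: B
Major 3rd (3rd): D#
Perfect 5th (5th): F#
Minor 7th (7th): A
Minor 13th (13th): G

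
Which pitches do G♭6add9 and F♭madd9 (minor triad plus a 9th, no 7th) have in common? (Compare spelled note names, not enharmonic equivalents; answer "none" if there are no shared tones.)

G♭6add9 = Gb, Bb, Db, Eb, Ab.
F♭madd9 = Fb, Abb, Cb, Gb.
Shared: Gb.

Gb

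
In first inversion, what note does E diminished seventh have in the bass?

E diminished seventh = E–G–Bb–Db. First inversion → third in the bass = G.

G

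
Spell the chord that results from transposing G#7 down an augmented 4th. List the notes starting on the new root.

D, F♯, A, C

An augmented 4th down from G♯ is D, so the new chord is D dominant seventh.
root → D
3rd (major 3rd) → F♯
5th (perfect 5th) → A
7th (minor 7th) → C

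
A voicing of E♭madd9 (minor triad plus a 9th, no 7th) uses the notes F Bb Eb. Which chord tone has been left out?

Gb

The full E♭madd9 chord is Eb, Gb, Bb, F.
Comparing with the voicing, the minor 3rd (3rd) — Gb — is absent.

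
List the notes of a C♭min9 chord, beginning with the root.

C♭min9: minor ninth on C♭.
root → C♭
3rd (minor 3rd) → E𝄫
5th (perfect 5th) → G♭
7th (minor 7th) → B𝄫
9th (major 9th) → D♭

C♭, E𝄫, G♭, B𝄫, D♭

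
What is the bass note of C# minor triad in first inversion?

C# minor triad in root position is C-sharp–E–G-sharp.
First inversion places the third in the bass, which is E.

E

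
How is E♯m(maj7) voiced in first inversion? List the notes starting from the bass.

G# – B# – D## – E#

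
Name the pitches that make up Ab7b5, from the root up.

A♭  C  E𝄫  G♭

Ab7b5 is a dominant seventh flat five built on A♭.
Root: A♭
Major 3rd (3rd): C
Diminished 5th (5th): E𝄫
Minor 7th (7th): G♭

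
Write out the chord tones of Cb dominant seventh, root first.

Root Cb, quality dominant seventh:
- root: Cb
- major 3rd: Eb
- perfect 5th: Gb
- minor 7th: Bbb

Cb – Eb – Gb – Bbb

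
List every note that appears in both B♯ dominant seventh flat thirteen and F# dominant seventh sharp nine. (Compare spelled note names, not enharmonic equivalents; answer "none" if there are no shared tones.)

A-sharp

B♯ dominant seventh flat thirteen: B-sharp D-double-sharp F-double-sharp A-sharp G-sharp
F# dominant seventh sharp nine: F-sharp A-sharp C-sharp E G-double-sharp
Common to both → A-sharp.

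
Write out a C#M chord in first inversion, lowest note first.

E#, G#, C#

In root position, C#M is C#–E#–G#.
First inversion puts the third (E#) in the bass.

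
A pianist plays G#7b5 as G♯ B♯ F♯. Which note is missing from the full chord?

The full G#7b5 chord is G♯, B♯, D, F♯.
Comparing with the voicing, the diminished 5th (5th) — D — is absent.

D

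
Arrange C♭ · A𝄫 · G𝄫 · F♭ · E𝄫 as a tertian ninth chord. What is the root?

Arranged so that each adjacent pair is a third by letter name: F♭ – A𝄫 – C♭ – E𝄫 – G𝄫.
The bottom of that stack, F♭, is the root (this is F♭ minor seventh flat nine).

F♭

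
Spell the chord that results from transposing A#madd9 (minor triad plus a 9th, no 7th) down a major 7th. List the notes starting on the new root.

A major 7th down from A# is B, so the new chord is B minor added-ninth.
- root: B
- minor 3rd: D
- perfect 5th: F#
- major 9th: C#

B – D – F# – C#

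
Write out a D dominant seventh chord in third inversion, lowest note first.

D dominant seventh = D–F-sharp–A–C; third inversion → seventh (C) lowest.

C D F-sharp A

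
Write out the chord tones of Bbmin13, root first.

Bbmin13 is a minor thirteenth built on Bb.
- root: Bb
- minor 3rd: Db
- perfect 5th: F
- minor 7th: Ab
- major 9th: C
- perfect 11th: Eb
- major 13th: G

Bb, Db, F, Ab, C, Eb, G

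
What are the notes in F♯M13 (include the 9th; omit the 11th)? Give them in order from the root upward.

F♯, A♯, C♯, E♯, G♯, D♯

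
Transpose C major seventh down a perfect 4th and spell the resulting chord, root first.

A perfect 4th down from C is G, so the new chord is G major seventh.
- root: G
- major 3rd: B
- perfect 5th: D
- major 7th: F♯

G – B – D – F♯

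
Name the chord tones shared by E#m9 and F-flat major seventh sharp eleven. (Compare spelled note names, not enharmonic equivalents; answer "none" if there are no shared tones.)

none

E#m9 = E#, G#, B#, D#, F##.
F-flat major seventh sharp eleven = Fb, Ab, Cb, Eb, Bb.
Shared: none.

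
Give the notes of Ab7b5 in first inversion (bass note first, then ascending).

C, Ebb, Gb, Ab

Ab7b5 = Ab–C–Ebb–Gb; first inversion → third (C) lowest.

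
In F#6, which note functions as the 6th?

F#6 is built on F#; its 6th is a major 6th above the root.
A sixth above F uses the letter D, and the major 6th above F# is D#.

D#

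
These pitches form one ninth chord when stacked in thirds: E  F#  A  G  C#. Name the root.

Stacking in thirds gives F# – A – C# – E – G, so F# is the root — F# minor seventh flat nine.

F#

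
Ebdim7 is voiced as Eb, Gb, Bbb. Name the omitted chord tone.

Dbb

Ebdim7 = Eb, Gb, Bbb, Dbb. The voicing lacks the 7th (diminished 7th), Dbb.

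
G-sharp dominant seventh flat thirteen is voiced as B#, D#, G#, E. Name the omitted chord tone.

The full G-sharp dominant seventh flat thirteen chord is G#, B#, D#, F#, E.
Comparing with the voicing, the minor 7th (7th) — F# — is absent.

F#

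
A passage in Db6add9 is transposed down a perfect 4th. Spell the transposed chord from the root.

Ab, C, Eb, F, Bb

Transposed root: Db → Ab (perfect 4th down). So we spell Ab six-nine:
Root: Ab
Major 3rd (3rd): C
Perfect 5th (5th): Eb
Major 6th (6th): F
Major 9th (9th): Bb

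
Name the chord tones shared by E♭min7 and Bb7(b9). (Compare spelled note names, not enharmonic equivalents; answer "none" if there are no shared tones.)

Bb

E♭min7: Eb Gb Bb Db
Bb7(b9): Bb D F Ab Cb
Common to both → Bb.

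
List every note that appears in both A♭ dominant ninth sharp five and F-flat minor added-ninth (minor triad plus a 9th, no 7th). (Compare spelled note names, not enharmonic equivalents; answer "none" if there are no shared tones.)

G-flat

A♭ dominant ninth sharp five = A-flat, C, E, G-flat, B-flat.
F-flat minor added-ninth = F-flat, A-double-flat, C-flat, G-flat.
Shared: G-flat.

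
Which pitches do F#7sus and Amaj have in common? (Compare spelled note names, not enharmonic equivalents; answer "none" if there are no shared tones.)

F#7sus = F#, B, C#, E.
Amaj = A, C#, E.
Shared: C#, E.

C#, E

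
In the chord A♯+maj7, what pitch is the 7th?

G##

A♯+maj7 is built on A#; its 7th is a major 7th above the root.
A seventh above A uses the letter G, and the major 7th above A# is G##.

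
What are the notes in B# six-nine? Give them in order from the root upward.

B-sharp D-double-sharp F-double-sharp G-double-sharp C-double-sharp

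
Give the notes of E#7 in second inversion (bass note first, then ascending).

E#7 = E♯–G𝄪–B♯–D♯; second inversion → fifth (B♯) lowest.

B♯ D♯ E♯ G𝄪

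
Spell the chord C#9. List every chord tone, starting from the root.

C#, E#, G#, B, D#

C#9 is a dominant ninth built on C#.
root → C#
3rd (major 3rd) → E#
5th (perfect 5th) → G#
7th (minor 7th) → B
9th (major 9th) → D#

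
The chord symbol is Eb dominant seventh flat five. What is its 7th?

Eb dominant seventh flat five is built on E-flat; its 7th is a minor 7th above the root.
A seventh above E uses the letter D, and the minor 7th above E-flat is D-flat.

D-flat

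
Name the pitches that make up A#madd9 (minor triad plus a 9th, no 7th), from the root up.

A♯, C♯, E♯, B♯

A#madd9: minor added-ninth on A♯.
- root: A♯
- minor 3rd: C♯
- perfect 5th: E♯
- major 9th: B♯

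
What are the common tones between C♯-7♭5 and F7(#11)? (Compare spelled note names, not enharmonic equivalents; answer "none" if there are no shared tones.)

B

C♯-7♭5: C# E G B
F7(#11): F A C Eb B
Common to both → B.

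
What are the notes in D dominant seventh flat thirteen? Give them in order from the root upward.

Root D, quality dominant seventh flat thirteen:
root → D
3rd (major 3rd) → F#
5th (perfect 5th) → A
7th (minor 7th) → C
13th (minor 13th) → Bb

D, F#, A, C, Bb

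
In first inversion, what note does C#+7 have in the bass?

C#+7 in root position is C#–E#–G##–B.
First inversion places the third in the bass, which is E#.

E#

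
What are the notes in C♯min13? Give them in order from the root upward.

Root C#, quality minor thirteenth:
- root: C#
- minor 3rd: E
- perfect 5th: G#
- minor 7th: B
- major 9th: D#
- perfect 11th: F#
- major 13th: A#

C#, E, G#, B, D#, F#, A#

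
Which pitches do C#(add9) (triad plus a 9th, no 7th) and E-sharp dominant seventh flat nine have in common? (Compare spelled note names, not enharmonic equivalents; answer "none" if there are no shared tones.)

E♯  D♯

C#(add9) = C♯, E♯, G♯, D♯.
E-sharp dominant seventh flat nine = E♯, G𝄪, B♯, D♯, F♯.
Shared: E♯, D♯.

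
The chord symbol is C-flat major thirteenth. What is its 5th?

Root of C-flat major thirteenth = C-flat. The 5th is a perfect 5th: C-flat up a perfect 5th → G-flat.

G-flat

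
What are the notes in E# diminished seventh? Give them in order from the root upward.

E# diminished seventh is a diminished seventh built on E-sharp.
- root: E-sharp
- minor 3rd: G-sharp
- diminished 5th: B
- diminished 7th: D

E-sharp, G-sharp, B, D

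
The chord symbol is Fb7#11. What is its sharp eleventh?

Root of Fb7#11 = Fb. The 11th is an augmented 11th: Fb up an augmented 11th → Bb.

Bb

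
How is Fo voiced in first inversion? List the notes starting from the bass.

Fo = F–Ab–Cb; first inversion → third (Ab) lowest.

Ab, Cb, F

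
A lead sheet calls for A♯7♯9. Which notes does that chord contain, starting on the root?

A#, C##, E#, G#, B##

Root A#, quality dominant seventh sharp nine:
- root: A#
- major 3rd: C##
- perfect 5th: E#
- minor 7th: G#
- augmented 9th: B##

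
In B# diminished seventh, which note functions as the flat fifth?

Root of B# diminished seventh = B#. The 5th is a diminished 5th: B# up a diminished 5th → F#.

F#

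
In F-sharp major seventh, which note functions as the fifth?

C♯

F-sharp major seventh is built on F♯; its 5th is a perfect 5th above the root.
A fifth above F uses the letter C, and the perfect 5th above F♯ is C♯.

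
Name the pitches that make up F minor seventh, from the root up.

F minor seventh: minor seventh on F.
Root: F
Minor 3rd (3rd): A-flat
Perfect 5th (5th): C
Minor 7th (7th): E-flat

F  A-flat  C  E-flat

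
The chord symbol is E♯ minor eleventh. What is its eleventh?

A♯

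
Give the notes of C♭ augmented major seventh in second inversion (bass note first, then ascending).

G, Bb, Cb, Eb

In root position, C♭ augmented major seventh is Cb–Eb–G–Bb.
Second inversion puts the fifth (G) in the bass.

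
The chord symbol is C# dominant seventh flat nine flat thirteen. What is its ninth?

D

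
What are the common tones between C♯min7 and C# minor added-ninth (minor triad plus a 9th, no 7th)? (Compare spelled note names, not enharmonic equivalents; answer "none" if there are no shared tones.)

C♯min7: C# E G# B
C# minor added-ninth: C# E G# D#
Common to both → C#, E, G#.

C#, E, G#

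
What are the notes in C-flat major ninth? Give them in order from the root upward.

C-flat major ninth: major ninth on Cb.
Cb — root
Eb — major 3rd
Gb — perfect 5th
Bb — major 7th
Db — major 9th

Cb, Eb, Gb, Bb, Db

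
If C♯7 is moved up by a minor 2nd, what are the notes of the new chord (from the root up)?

D, F♯, A, C

C♯ up a minor 2nd → D. New chord: D dominant seventh.
- root: D
- major 3rd: F♯
- perfect 5th: A
- minor 7th: C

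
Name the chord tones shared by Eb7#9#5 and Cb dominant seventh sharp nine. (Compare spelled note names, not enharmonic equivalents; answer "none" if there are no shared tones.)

Eb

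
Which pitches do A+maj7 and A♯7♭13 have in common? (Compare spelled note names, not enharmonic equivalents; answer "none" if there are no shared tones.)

E♯, G♯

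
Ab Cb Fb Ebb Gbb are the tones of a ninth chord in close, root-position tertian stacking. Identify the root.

Fb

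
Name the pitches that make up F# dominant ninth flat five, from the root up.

F# dominant ninth flat five is a dominant ninth flat five built on F-sharp.
F-sharp — root
A-sharp — major 3rd
C — diminished 5th
E — minor 7th
G-sharp — major 9th

F-sharp – A-sharp – C – E – G-sharp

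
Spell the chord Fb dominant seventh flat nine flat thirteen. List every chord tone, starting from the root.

Fb Ab Cb Ebb Gbb Dbb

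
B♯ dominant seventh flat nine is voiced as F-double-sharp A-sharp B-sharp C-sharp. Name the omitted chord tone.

D-double-sharp

B♯ dominant seventh flat nine = B-sharp, D-double-sharp, F-double-sharp, A-sharp, C-sharp. The voicing lacks the 3rd (major 3rd), D-double-sharp.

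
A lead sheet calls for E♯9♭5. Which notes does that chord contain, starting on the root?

E#  G##  B  D#  F##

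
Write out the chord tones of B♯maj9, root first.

B# D## F## A## C##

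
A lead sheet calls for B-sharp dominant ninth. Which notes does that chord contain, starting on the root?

Root B#, quality dominant ninth:
root → B#
3rd (major 3rd) → D##
5th (perfect 5th) → F##
7th (minor 7th) → A#
9th (major 9th) → C##

B#, D##, F##, A#, C##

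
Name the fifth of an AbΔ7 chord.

Root of AbΔ7 = Ab. The 5th is a perfect 5th: Ab up a perfect 5th → Eb.

Eb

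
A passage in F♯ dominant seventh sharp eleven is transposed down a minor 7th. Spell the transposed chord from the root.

Transposed root: F-sharp → G-sharp (minor 7th down). So we spell G-sharp dominant seventh sharp eleven:
root → G-sharp
3rd (major 3rd) → B-sharp
5th (perfect 5th) → D-sharp
7th (minor 7th) → F-sharp
11th (augmented 11th) → C-double-sharp

G-sharp B-sharp D-sharp F-sharp C-double-sharp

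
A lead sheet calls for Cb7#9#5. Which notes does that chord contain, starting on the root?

Cb, Eb, G, Bbb, D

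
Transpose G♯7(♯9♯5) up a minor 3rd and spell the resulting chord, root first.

B, D♯, F𝄪, A, C𝄪

Transposed root: G♯ → B (minor 3rd up). So we spell B dominant seventh sharp nine sharp five:
B — root
D♯ — major 3rd
F𝄪 — augmented 5th
A — minor 7th
C𝄪 — augmented 9th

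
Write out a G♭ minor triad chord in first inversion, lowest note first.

B-double-flat, D-flat, G-flat

In root position, G♭ minor triad is G-flat–B-double-flat–D-flat.
First inversion puts the third (B-double-flat) in the bass.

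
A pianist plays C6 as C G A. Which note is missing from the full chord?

E

The full C6 chord is C, E, G, A.
Comparing with the voicing, the major 3rd (3rd) — E — is absent.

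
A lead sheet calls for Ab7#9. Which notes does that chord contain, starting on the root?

Root Ab, quality dominant seventh sharp nine:
Root: Ab
Major 3rd (3rd): C
Perfect 5th (5th): Eb
Minor 7th (7th): Gb
Augmented 9th (9th): B

Ab – C – Eb – Gb – B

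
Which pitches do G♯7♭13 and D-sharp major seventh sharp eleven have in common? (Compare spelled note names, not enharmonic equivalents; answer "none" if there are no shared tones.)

G♯7♭13 = G#, B#, D#, F#, E.
D-sharp major seventh sharp eleven = D#, F##, A#, C##, G##.
Shared: D#.

D#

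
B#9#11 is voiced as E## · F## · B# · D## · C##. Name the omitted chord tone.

B#9#11 = B#, D##, F##, A#, C##, E##. The voicing lacks the 7th (minor 7th), A#.

A#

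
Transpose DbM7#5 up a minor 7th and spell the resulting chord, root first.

A minor 7th up from Db is Cb, so the new chord is Cb augmented major seventh.
- root: Cb
- major 3rd: Eb
- augmented 5th: G
- major 7th: Bb

Cb, Eb, G, Bb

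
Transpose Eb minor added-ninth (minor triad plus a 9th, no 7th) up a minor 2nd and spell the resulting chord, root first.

F-flat – A-double-flat – C-flat – G-flat

A minor 2nd up from E-flat is F-flat, so the new chord is F-flat minor added-ninth.
F-flat — root
A-double-flat — minor 3rd
C-flat — perfect 5th
G-flat — major 9th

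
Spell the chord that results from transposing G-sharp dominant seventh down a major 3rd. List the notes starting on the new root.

E, G#, B, D

G# down a major 3rd → E. New chord: E dominant seventh.
E — root
G# — major 3rd
B — perfect 5th
D — minor 7th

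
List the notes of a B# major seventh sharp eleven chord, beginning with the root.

B# major seventh sharp eleven is a major seventh sharp eleven built on B-sharp.
root → B-sharp
3rd (major 3rd) → D-double-sharp
5th (perfect 5th) → F-double-sharp
7th (major 7th) → A-double-sharp
11th (augmented 11th) → E-double-sharp

B-sharp – D-double-sharp – F-double-sharp – A-double-sharp – E-double-sharp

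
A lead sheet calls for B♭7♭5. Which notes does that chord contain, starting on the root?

B♭ D F♭ A♭

B♭7♭5 is a dominant seventh flat five built on B♭.
B♭ — root
D — major 3rd
F♭ — diminished 5th
A♭ — minor 7th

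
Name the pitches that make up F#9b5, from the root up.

F#9b5: dominant ninth flat five on F♯.
root → F♯
3rd (major 3rd) → A♯
5th (diminished 5th) → C
7th (minor 7th) → E
9th (major 9th) → G♯

F♯ – A♯ – C – E – G♯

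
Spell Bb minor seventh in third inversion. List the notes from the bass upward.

Bb minor seventh = B-flat–D-flat–F–A-flat; third inversion → seventh (A-flat) lowest.

A-flat  B-flat  D-flat  F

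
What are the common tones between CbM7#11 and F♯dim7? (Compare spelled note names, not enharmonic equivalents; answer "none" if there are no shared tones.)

Eb

CbM7#11: Cb Eb Gb Bb F
F♯dim7: F# A C Eb
Common to both → Eb.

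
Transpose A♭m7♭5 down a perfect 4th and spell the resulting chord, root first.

E♭, G♭, B𝄫, D♭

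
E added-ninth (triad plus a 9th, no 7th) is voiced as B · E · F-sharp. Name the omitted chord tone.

The full E added-ninth chord is E, G-sharp, B, F-sharp.
Comparing with the voicing, the major 3rd (3rd) — G-sharp — is absent.

G-sharp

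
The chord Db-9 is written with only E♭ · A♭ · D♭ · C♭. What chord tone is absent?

The full Db-9 chord is D♭, F♭, A♭, C♭, E♭.
Comparing with the voicing, the minor 3rd (3rd) — F♭ — is absent.

F♭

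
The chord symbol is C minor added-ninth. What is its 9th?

D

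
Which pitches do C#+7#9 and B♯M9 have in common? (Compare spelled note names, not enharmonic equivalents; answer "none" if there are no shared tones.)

D##

C#+7#9: C# E# G## B D##
B♯M9: B# D## F## A## C##
Common to both → D##.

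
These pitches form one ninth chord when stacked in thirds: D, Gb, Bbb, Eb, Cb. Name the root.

Stacking in thirds gives Cb – Eb – Gb – Bbb – D, so Cb is the root — Cb dominant seventh sharp nine.

Cb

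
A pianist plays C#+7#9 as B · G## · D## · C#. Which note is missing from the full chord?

E#

C#+7#9 = C#, E#, G##, B, D##. The voicing lacks the 3rd (major 3rd), E#.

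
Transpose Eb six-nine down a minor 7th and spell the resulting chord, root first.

F, A, C, D, G

Eb down a minor 7th → F. New chord: F six-nine.
F — root
A — major 3rd
C — perfect 5th
D — major 6th
G — major 9th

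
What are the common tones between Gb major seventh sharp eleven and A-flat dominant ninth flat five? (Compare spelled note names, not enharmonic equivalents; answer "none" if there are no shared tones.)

G-flat B-flat C

Gb major seventh sharp eleven: G-flat B-flat D-flat F C
A-flat dominant ninth flat five: A-flat C E-double-flat G-flat B-flat
Common to both → G-flat, B-flat, C.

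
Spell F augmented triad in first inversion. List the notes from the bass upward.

In root position, F augmented triad is F–A–C♯.
First inversion puts the third (A) in the bass.

A C♯ F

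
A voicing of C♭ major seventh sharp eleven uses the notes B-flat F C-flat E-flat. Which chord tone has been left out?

G-flat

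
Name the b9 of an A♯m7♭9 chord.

B

Root of A♯m7♭9 = A#. The 9th is a minor 9th: A# up a minor 9th → B.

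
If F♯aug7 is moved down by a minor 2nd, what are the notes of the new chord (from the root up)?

A minor 2nd down from F# is E#, so the new chord is E# augmented seventh.
E# — root
G## — major 3rd
B## — augmented 5th
D# — minor 7th

E# G## B## D#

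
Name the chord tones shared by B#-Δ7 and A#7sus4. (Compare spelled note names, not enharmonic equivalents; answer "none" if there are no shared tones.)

D#

B#-Δ7: B# D# F## A##
A#7sus4: A# D# E# G#
Common to both → D#.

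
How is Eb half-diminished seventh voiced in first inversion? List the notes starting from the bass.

G♭ – B𝄫 – D♭ – E♭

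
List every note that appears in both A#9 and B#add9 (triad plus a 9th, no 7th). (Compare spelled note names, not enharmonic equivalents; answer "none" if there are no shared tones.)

C𝄪 – B♯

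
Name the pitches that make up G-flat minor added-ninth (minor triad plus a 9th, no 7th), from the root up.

Gb, Bbb, Db, Ab

G-flat minor added-ninth: minor added-ninth on Gb.
root → Gb
3rd (minor 3rd) → Bbb
5th (perfect 5th) → Db
9th (major 9th) → Ab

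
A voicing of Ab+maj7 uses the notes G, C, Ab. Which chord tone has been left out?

The full Ab+maj7 chord is Ab, C, E, G.
Comparing with the voicing, the augmented 5th (5th) — E — is absent.

E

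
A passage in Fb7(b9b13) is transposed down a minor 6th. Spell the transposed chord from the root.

Ab – C – Eb – Gb – Bbb – Fb

Transposed root: Fb → Ab (minor 6th down). So we spell Ab dominant seventh flat nine flat thirteen:
- root: Ab
- major 3rd: C
- perfect 5th: Eb
- minor 7th: Gb
- minor 9th: Bbb
- minor 13th: Fb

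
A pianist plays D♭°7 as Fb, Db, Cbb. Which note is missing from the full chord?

Abb

D♭°7 = Db, Fb, Abb, Cbb. The voicing lacks the 5th (diminished 5th), Abb.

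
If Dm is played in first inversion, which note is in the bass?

F

Dm = D–F–A. First inversion → third in the bass = F.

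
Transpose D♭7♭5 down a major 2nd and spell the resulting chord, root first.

Db down a major 2nd → Cb. New chord: Cb dominant seventh flat five.
- root: Cb
- major 3rd: Eb
- diminished 5th: Gbb
- minor 7th: Bbb

Cb – Eb – Gbb – Bbb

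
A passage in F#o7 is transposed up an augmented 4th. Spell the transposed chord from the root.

B#, D#, F#, A

Transposed root: F# → B# (augmented 4th up). So we spell B# diminished seventh:
root → B#
3rd (minor 3rd) → D#
5th (diminished 5th) → F#
7th (diminished 7th) → A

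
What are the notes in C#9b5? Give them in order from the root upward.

C# E# G B D#

C#9b5: dominant ninth flat five on C#.
Root: C#
Major 3rd (3rd): E#
Diminished 5th (5th): G
Minor 7th (7th): B
Major 9th (9th): D#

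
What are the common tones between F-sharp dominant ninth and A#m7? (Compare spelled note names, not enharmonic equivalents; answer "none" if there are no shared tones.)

F-sharp dominant ninth: F# A# C# E G#
A#m7: A# C# E# G#
Common to both → A#, C#, G#.

A# C# G#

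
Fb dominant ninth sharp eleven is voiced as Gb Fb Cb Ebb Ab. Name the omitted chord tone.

Bb

The full Fb dominant ninth sharp eleven chord is Fb, Ab, Cb, Ebb, Gb, Bb.
Comparing with the voicing, the augmented 11th (11th) — Bb — is absent.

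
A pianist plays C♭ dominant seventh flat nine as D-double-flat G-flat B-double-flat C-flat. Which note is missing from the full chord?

C♭ dominant seventh flat nine = C-flat, E-flat, G-flat, B-double-flat, D-double-flat. The voicing lacks the 3rd (major 3rd), E-flat.

E-flat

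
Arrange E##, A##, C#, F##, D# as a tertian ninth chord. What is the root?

Arranged so that each adjacent pair is a third by letter name: D# – F## – A## – C# – E##.
The bottom of that stack, D#, is the root (this is D# dominant seventh sharp nine sharp five).

D#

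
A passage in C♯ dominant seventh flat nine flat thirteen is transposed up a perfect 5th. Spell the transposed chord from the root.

G-sharp, B-sharp, D-sharp, F-sharp, A, E

Transposed root: C-sharp → G-sharp (perfect 5th up). So we spell G-sharp dominant seventh flat nine flat thirteen:
- root: G-sharp
- major 3rd: B-sharp
- perfect 5th: D-sharp
- minor 7th: F-sharp
- minor 9th: A
- minor 13th: E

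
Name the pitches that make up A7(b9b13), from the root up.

A7(b9b13): dominant seventh flat nine flat thirteen on A.
Root: A
Major 3rd (3rd): C#
Perfect 5th (5th): E
Minor 7th (7th): G
Minor 9th (9th): Bb
Minor 13th (13th): F

A C# E G Bb F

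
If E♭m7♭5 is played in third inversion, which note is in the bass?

E♭m7♭5 = Eb–Gb–Bbb–Db. Third inversion → seventh in the bass = Db.

Db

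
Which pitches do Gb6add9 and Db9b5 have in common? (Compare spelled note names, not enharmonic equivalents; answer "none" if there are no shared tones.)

Gb6add9 = G♭, B♭, D♭, E♭, A♭.
Db9b5 = D♭, F, A𝄫, C♭, E♭.
Shared: D♭, E♭.

D♭ E♭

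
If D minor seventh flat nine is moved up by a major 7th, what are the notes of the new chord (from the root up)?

D up a major 7th → C-sharp. New chord: C-sharp minor seventh flat nine.
root → C-sharp
3rd (minor 3rd) → E
5th (perfect 5th) → G-sharp
7th (minor 7th) → B
9th (minor 9th) → D

C-sharp, E, G-sharp, B, D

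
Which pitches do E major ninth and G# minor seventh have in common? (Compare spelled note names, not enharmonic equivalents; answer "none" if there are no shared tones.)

G♯ – B – D♯ – F♯

E major ninth: E G♯ B D♯ F♯
G# minor seventh: G♯ B D♯ F♯
Common to both → G♯, B, D♯, F♯.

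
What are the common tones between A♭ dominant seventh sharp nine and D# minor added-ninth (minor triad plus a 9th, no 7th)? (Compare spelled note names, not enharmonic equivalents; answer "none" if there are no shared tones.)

none

A♭ dominant seventh sharp nine = Ab, C, Eb, Gb, B.
D# minor added-ninth = D#, F#, A#, E#.
Shared: none.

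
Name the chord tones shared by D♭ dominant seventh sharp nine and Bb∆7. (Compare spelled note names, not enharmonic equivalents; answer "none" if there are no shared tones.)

D♭ dominant seventh sharp nine: D♭ F A♭ C♭ E
Bb∆7: B♭ D F A
Common to both → F.

F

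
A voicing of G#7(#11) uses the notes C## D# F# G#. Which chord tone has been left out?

B#

The full G#7(#11) chord is G#, B#, D#, F#, C##.
Comparing with the voicing, the major 3rd (3rd) — B# — is absent.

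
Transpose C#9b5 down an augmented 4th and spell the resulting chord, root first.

C# down an augmented 4th → G. New chord: G dominant ninth flat five.
- root: G
- major 3rd: B
- diminished 5th: Db
- minor 7th: F
- major 9th: A

G – B – Db – F – A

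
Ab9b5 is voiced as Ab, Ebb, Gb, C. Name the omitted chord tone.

The full Ab9b5 chord is Ab, C, Ebb, Gb, Bb.
Comparing with the voicing, the major 9th (9th) — Bb — is absent.

Bb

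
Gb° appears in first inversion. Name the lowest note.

Gb° = Gb–Bbb–Dbb. First inversion → third in the bass = Bbb.

Bbb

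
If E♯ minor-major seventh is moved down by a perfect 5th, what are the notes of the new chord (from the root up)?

A# – C# – E# – G##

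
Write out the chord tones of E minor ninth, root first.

E – G – B – D – F-sharp

Root E, quality minor ninth:
root → E
3rd (minor 3rd) → G
5th (perfect 5th) → B
7th (minor 7th) → D
9th (major 9th) → F-sharp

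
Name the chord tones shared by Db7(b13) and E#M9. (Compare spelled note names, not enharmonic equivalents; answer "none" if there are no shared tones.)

none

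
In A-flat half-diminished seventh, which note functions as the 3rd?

C-flat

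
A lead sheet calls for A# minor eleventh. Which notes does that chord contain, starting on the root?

A# minor eleventh is a minor eleventh built on A#.
root → A#
3rd (minor 3rd) → C#
5th (perfect 5th) → E#
7th (minor 7th) → G#
9th (major 9th) → B#
11th (perfect 11th) → D#

A#  C#  E#  G#  B#  D#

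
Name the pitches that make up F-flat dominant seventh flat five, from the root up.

Root Fb, quality dominant seventh flat five:
Fb — root
Ab — major 3rd
Cbb — diminished 5th
Ebb — minor 7th

Fb, Ab, Cbb, Ebb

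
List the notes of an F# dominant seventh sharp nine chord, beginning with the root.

F#, A#, C#, E, G##

Root F#, quality dominant seventh sharp nine:
F# — root
A# — major 3rd
C# — perfect 5th
E — minor 7th
G## — augmented 9th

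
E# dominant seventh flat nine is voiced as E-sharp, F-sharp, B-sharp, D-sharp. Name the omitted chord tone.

The full E# dominant seventh flat nine chord is E-sharp, G-double-sharp, B-sharp, D-sharp, F-sharp.
Comparing with the voicing, the major 3rd (3rd) — G-double-sharp — is absent.

G-double-sharp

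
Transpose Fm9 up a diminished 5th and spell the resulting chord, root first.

A diminished 5th up from F is C♭, so the new chord is C♭ minor ninth.
Root: C♭
Minor 3rd (3rd): E𝄫
Perfect 5th (5th): G♭
Minor 7th (7th): B𝄫
Major 9th (9th): D♭

C♭  E𝄫  G♭  B𝄫  D♭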